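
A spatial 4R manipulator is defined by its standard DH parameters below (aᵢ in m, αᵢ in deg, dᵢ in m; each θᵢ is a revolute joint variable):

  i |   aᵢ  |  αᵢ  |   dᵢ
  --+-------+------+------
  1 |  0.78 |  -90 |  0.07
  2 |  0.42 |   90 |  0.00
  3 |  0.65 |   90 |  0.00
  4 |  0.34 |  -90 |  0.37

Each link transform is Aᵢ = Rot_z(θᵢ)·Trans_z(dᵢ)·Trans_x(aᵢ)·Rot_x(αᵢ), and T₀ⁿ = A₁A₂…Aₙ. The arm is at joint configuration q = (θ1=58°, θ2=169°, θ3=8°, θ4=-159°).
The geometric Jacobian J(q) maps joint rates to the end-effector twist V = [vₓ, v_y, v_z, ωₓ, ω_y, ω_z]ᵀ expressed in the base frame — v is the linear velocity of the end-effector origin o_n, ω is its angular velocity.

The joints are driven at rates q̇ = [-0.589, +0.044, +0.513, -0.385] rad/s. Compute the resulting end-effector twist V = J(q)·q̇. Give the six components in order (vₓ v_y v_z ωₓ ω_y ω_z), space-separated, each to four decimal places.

-0.3244 -0.1302 -0.1068 -0.2809 0.3530 -1.0824

o_n = [0.2559, -0.1945, 0.0368]
J₁: ẑ×o_n = [0.1945, 0.2559, -0.0000], ω = ẑ
J2: z=[-0.8480, 0.5299, 0.0000] o=[0.4133, 0.6615, 0.0700] → [-0.0176, -0.0282, 0.8094, -0.8480, 0.5299, 0.0000]
J3: z=[0.1011, 0.1618, -0.9816] o=[0.1949, 0.3118, -0.0101] → [-0.4895, -0.0647, -0.0611, 0.1011, 0.1618, -0.9816]
J4: z=[0.7674, -0.6406, -0.0266] o=[-0.2167, -0.1761, -0.1330] → [-0.1092, -0.1428, 0.2886, 0.7674, -0.6406, -0.0266]
V = J·q̇ = [-0.3244, -0.1302, -0.1068, -0.2809, 0.3530, -1.0824]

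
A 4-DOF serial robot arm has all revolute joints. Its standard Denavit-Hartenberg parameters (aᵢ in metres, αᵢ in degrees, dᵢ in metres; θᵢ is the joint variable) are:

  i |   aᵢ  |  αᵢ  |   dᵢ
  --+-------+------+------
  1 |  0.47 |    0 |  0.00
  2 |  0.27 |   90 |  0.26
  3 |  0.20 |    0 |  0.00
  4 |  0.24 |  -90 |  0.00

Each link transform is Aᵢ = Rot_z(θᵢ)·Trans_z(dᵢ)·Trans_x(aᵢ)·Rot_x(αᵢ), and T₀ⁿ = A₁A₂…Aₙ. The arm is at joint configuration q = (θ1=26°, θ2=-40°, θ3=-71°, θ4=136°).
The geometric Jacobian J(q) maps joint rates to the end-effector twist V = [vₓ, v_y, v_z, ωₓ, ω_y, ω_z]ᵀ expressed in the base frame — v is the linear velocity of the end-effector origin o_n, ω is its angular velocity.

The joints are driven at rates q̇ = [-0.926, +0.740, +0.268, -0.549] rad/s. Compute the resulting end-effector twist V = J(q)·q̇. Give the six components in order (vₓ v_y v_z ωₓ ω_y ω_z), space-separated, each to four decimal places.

o_n = [0.8460, 0.1004, 0.2884]
J₁: ẑ×o_n = [-0.1004, 0.8460, 0.0000], ω = ẑ
J2: z=[0.0000, 0.0000, 1.0000] o=[0.4224, 0.2060, 0.0000] → [0.1056, 0.4236, -0.0000, 0.0000, 0.0000, 1.0000]
J3: z=[-0.2419, -0.9703, 0.0000] o=[0.6844, 0.1407, 0.2600] → [-0.0276, 0.0069, 0.1665, -0.2419, -0.9703, 0.0000]
J4: z=[-0.2419, -0.9703, 0.0000] o=[0.7476, 0.1250, 0.0709] → [-0.2111, 0.0526, 0.1014, -0.2419, -0.9703, 0.0000]
V = J·q̇ = [0.2796, -0.4970, -0.0111, 0.0680, 0.2727, -0.1860]

0.2796 -0.4970 -0.0111 0.0680 0.2727 -0.1860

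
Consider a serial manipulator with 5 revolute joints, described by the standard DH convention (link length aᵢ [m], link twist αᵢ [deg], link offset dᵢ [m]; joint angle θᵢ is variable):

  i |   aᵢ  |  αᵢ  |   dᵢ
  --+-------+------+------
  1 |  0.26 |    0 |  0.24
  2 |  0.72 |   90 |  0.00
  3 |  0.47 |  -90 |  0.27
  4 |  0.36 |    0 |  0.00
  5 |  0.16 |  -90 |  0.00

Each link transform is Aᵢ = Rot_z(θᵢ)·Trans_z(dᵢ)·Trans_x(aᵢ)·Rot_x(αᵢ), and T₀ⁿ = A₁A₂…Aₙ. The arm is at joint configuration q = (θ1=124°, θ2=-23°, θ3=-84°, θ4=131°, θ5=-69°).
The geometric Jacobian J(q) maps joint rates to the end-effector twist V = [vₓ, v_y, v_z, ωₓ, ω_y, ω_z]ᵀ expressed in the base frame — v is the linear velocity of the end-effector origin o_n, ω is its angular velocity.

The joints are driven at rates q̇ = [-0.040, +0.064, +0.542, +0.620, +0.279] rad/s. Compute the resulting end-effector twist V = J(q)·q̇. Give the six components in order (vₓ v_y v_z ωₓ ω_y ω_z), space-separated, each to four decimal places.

0.0431 0.1472 0.3113 0.3614 0.9811 0.1180

o_n = [-0.4293, 0.9267, -0.0672]
J₁: ẑ×o_n = [-0.9267, -0.4293, 0.0000], ω = ẑ
J2: z=[0.0000, 0.0000, 1.0000] o=[-0.1454, 0.2155, 0.2400] → [-0.7112, -0.2839, 0.0000, 0.0000, 0.0000, 1.0000]
J3: z=[0.9816, 0.1908, 0.0000] o=[-0.2828, 0.9223, 0.2400] → [-0.0586, 0.3016, 0.0323, 0.9816, 0.1908, 0.0000]
J4: z=[-0.1898, 0.9762, 0.1045] o=[-0.0271, 1.0221, -0.2274] → [0.1663, -0.0116, 0.4107, -0.1898, 0.9762, 0.1045]
J5: z=[-0.1898, 0.9762, 0.1045] o=[-0.2891, 0.9460, 0.0075] → [-0.0709, -0.0288, 0.1405, -0.1898, 0.9762, 0.1045]
V = J·q̇ = [0.0431, 0.1472, 0.3113, 0.3614, 0.9811, 0.1180]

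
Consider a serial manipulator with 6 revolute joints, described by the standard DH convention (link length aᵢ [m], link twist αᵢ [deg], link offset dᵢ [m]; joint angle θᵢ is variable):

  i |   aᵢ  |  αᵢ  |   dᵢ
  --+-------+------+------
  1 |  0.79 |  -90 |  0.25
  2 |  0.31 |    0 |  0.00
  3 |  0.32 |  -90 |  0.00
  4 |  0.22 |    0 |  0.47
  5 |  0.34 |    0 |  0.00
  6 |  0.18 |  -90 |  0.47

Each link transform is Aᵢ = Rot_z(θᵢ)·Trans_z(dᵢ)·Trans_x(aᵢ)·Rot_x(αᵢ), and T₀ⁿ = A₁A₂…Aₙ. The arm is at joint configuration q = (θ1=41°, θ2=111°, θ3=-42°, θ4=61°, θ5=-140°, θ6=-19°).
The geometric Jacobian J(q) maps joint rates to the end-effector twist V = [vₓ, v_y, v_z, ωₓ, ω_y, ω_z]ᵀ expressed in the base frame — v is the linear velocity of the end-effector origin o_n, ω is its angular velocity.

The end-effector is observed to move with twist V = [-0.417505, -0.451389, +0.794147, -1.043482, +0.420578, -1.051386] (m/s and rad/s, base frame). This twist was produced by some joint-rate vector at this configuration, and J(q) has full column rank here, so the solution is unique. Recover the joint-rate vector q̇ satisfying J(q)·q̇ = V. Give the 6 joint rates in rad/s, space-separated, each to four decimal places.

o_n = [-0.2334, 0.2205, -0.8118]
J₁: ẑ×o_n = [-0.2205, -0.2334, 0.0000], ω = ẑ
J2: z=[-0.6561, 0.7547, 0.0000] o=[0.5962, 0.5183, 0.2500] → [-0.8013, -0.6966, 0.8215, -0.6561, 0.7547, 0.0000]
J3: z=[-0.6561, 0.7547, 0.0000] o=[0.5124, 0.4454, -0.0394] → [-0.5829, -0.5067, 0.7104, -0.6561, 0.7547, 0.0000]
J4: z=[-0.7046, -0.6125, -0.3584] o=[0.5989, 0.5206, -0.3382] → [0.1825, -0.0354, -0.2984, -0.7046, -0.6125, -0.3584]
J5: z=[-0.7046, -0.6125, -0.3584] o=[0.4229, 0.1126, -0.6062] → [0.1646, 0.0903, -0.4780, -0.7046, -0.6125, -0.3584]
J6: z=[-0.7046, -0.6125, -0.3584] o=[0.2214, 0.3798, -0.6667] → [0.0318, 0.0608, -0.1664, -0.7046, -0.6125, -0.3584]
q̇ = J⁺·V = [-0.8550, 0.3200, 0.6820, 0.9450, -0.8430, 0.4460]

-0.8550 0.3200 0.6820 0.9450 -0.8430 0.4460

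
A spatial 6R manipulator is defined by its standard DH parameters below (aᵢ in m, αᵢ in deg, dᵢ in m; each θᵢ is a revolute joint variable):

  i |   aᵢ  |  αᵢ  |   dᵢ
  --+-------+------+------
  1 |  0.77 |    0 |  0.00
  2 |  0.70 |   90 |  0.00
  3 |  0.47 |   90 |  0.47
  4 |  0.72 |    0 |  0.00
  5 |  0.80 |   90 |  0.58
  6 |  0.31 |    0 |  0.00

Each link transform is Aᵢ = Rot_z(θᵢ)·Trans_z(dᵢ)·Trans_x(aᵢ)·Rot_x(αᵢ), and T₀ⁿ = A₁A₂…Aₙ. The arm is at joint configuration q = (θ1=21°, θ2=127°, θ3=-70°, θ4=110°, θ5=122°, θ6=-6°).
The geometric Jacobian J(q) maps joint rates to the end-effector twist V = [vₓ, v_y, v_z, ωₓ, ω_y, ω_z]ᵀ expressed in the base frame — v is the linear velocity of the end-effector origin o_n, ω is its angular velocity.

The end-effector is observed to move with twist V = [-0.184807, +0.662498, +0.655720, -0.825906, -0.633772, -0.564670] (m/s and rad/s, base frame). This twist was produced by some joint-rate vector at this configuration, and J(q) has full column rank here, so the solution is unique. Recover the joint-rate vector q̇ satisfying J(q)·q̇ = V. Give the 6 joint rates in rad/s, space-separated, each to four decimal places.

o_n = [0.8394, 0.5228, 0.2436]
J₁: ẑ×o_n = [-0.5228, 0.8394, 0.0000], ω = ẑ
J2: z=[0.0000, 0.0000, 1.0000] o=[0.7189, 0.2759, 0.0000] → [-0.2469, 0.1206, 0.0000, 0.0000, 0.0000, 1.0000]
J3: z=[0.5299, 0.8480, 0.0000] o=[0.1252, 0.6469, 0.0000] → [0.2066, -0.1291, -0.6714, 0.5299, 0.8480, 0.0000]
J4: z=[0.7969, -0.4980, -0.3420] o=[0.2380, 1.1307, -0.4417] → [-0.5492, -0.7518, -0.1849, 0.7969, -0.4980, -0.3420]
J5: z=[0.7969, -0.4980, -0.3420] o=[0.6679, 1.6598, -0.2103] → [-0.6149, -0.4204, -0.8207, 0.7969, -0.4980, -0.3420]
J6: z=[0.5548, 0.3793, 0.7405] o=[0.9389, 0.7471, 0.0542] → [0.2379, -0.1788, -0.0867, 0.5548, 0.3793, 0.7405]
q̇ = J⁺·V = [0.5490, -0.8430, -0.6790, -0.0740, -0.1760, -0.4810]

0.5490 -0.8430 -0.6790 -0.0740 -0.1760 -0.4810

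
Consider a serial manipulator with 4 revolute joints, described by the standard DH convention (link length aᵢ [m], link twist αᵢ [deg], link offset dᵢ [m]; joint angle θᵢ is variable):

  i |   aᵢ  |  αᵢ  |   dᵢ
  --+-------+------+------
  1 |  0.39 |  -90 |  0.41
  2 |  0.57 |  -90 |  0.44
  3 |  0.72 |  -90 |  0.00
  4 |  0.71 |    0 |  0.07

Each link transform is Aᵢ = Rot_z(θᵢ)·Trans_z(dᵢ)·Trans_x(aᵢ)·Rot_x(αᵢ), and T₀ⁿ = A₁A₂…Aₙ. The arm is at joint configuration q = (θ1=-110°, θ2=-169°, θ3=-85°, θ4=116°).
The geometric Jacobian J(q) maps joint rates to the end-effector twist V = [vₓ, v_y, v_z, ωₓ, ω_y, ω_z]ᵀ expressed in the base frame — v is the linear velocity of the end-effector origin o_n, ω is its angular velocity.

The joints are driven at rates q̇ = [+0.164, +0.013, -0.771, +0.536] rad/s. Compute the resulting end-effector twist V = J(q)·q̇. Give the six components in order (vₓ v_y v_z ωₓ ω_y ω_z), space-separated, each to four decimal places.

-0.3800 -0.0961 0.1093 0.1979 0.6423 -0.4910

o_n = [0.9254, 0.0832, -0.0876]
J₁: ẑ×o_n = [-0.0832, 0.9254, 0.0000], ω = ẑ
J2: z=[0.9397, -0.3420, 0.0000] o=[-0.1334, -0.3665, 0.4100] → [0.1702, 0.4675, 0.7847, 0.9397, -0.3420, 0.0000]
J3: z=[-0.0653, -0.1793, 0.9816] o=[0.4714, 0.0088, 0.5188] → [0.0357, 0.4060, 0.0765, -0.0653, -0.1793, 0.9816]
J4: z=[0.2526, 0.9487, 0.1901] o=[1.1665, -0.1786, 0.5307] → [-0.6364, 0.1103, 0.2949, 0.2526, 0.9487, 0.1901]
V = J·q̇ = [-0.3800, -0.0961, 0.1093, 0.1979, 0.6423, -0.4910]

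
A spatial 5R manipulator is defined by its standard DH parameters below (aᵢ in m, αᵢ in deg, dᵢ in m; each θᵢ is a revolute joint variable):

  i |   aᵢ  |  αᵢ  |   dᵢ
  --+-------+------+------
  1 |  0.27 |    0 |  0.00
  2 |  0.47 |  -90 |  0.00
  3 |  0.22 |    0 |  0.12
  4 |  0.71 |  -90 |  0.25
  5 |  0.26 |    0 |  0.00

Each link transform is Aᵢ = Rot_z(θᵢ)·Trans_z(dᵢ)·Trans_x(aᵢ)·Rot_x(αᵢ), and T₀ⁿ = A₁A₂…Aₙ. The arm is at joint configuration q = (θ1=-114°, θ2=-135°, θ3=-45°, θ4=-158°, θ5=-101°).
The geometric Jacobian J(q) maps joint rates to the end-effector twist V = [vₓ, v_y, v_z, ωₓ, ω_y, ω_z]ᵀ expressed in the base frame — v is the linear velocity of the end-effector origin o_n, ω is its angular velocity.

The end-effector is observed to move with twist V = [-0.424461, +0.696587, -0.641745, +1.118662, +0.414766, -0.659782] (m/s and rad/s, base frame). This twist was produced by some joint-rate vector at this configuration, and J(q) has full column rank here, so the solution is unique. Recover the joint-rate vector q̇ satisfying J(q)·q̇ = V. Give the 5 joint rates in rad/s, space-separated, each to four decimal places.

o_n = [-0.6998, -0.4542, -0.1025]
J₁: ẑ×o_n = [0.4542, -0.6998, 0.0000], ω = ẑ
J2: z=[0.0000, 0.0000, 1.0000] o=[-0.1098, -0.2467, 0.0000] → [0.2076, -0.5900, 0.0000, 0.0000, 0.0000, 1.0000]
J3: z=[-0.9336, -0.3584, 0.0000] o=[-0.2783, 0.1921, 0.0000] → [0.0367, -0.0957, 0.4523, -0.9336, -0.3584, 0.0000]
J4: z=[-0.9336, -0.3584, 0.0000] o=[-0.4460, 0.2944, 0.1556] → [0.0925, -0.2409, 0.6079, -0.9336, -0.3584, 0.0000]
J5: z=[0.1400, -0.3648, 0.9205] o=[-0.4452, -0.4054, -0.1219] → [0.0379, -0.2371, -0.0997, 0.1400, -0.3648, 0.9205]
q̇ = J⁺·V = [-0.8230, 0.1310, -0.5590, -0.6340, 0.0350]

-0.8230 0.1310 -0.5590 -0.6340 0.0350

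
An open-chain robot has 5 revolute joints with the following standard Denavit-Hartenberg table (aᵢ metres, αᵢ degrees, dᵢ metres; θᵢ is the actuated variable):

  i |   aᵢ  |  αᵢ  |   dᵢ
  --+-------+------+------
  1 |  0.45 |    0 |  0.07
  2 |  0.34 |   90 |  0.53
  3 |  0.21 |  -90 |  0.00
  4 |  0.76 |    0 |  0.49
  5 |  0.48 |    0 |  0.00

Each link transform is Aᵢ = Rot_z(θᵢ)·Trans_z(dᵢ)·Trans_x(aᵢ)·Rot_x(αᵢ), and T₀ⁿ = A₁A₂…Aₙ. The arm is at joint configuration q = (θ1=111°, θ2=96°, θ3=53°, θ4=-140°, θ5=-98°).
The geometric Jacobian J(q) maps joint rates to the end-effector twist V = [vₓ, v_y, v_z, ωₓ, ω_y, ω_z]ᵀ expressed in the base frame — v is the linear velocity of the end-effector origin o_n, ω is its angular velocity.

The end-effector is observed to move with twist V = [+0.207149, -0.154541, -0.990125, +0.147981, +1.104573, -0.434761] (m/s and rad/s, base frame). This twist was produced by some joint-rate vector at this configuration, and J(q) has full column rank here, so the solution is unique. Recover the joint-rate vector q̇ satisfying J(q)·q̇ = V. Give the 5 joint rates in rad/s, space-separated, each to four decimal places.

o_n = [0.1835, 0.6872, 0.3945]
J₁: ẑ×o_n = [-0.6872, 0.1835, 0.0000], ω = ẑ
J2: z=[0.0000, 0.0000, 1.0000] o=[-0.1613, 0.4201, 0.0700] → [-0.2671, 0.3447, 0.0000, 0.0000, 0.0000, 1.0000]
J3: z=[-0.4540, 0.8910, 0.0000] o=[-0.4642, 0.2658, 0.6000] → [-0.1831, -0.0933, -0.7684, -0.4540, 0.8910, 0.0000]
J4: z=[0.7116, 0.3626, 0.6018] o=[-0.5768, 0.2084, 0.7677] → [-0.4235, 0.7231, 0.0651, 0.7116, 0.3626, 0.6018]
J5: z=[0.7116, 0.3626, 0.6018] o=[-0.1377, 0.9804, 0.5976] → [0.1028, 0.3379, -0.3251, 0.7116, 0.3626, 0.6018]
q̇ = J⁺·V = [-0.0300, -0.8820, 0.9170, -0.0710, 0.8640]

-0.0300 -0.8820 0.9170 -0.0710 0.8640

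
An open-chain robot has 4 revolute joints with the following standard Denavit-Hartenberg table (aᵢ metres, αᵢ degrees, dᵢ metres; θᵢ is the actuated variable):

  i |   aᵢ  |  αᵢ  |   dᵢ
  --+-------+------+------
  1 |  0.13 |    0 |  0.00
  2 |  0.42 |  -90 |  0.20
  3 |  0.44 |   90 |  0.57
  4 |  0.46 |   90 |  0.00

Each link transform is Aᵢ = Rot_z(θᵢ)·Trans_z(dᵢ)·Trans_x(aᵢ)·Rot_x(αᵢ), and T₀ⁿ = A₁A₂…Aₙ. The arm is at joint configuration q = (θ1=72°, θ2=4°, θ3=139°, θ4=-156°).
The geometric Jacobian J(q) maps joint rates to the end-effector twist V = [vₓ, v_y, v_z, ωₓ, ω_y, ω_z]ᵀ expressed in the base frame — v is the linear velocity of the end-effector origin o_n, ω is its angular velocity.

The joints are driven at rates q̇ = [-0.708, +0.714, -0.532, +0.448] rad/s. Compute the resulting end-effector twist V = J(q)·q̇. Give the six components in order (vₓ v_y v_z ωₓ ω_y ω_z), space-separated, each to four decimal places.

0.2537 -0.1303 -0.0629 0.5873 0.1565 -0.3321

o_n = [-0.2334, 0.6093, 0.1870]
J₁: ẑ×o_n = [-0.6093, -0.2334, 0.0000], ω = ẑ
J2: z=[0.0000, 0.0000, 1.0000] o=[0.0402, 0.1236, 0.0000] → [-0.4857, -0.2735, 0.0000, 0.0000, 0.0000, 1.0000]
J3: z=[-0.9703, 0.2419, 0.0000] o=[0.1418, 0.5312, 0.2000] → [-0.0031, -0.0126, 0.0149, -0.9703, 0.2419, 0.0000]
J4: z=[0.1587, 0.6366, -0.7547] o=[-0.4916, 0.3468, -0.0887] → [0.3736, -0.2387, -0.1227, 0.1587, 0.6366, -0.7547]
V = J·q̇ = [0.2537, -0.1303, -0.0629, 0.5873, 0.1565, -0.3321]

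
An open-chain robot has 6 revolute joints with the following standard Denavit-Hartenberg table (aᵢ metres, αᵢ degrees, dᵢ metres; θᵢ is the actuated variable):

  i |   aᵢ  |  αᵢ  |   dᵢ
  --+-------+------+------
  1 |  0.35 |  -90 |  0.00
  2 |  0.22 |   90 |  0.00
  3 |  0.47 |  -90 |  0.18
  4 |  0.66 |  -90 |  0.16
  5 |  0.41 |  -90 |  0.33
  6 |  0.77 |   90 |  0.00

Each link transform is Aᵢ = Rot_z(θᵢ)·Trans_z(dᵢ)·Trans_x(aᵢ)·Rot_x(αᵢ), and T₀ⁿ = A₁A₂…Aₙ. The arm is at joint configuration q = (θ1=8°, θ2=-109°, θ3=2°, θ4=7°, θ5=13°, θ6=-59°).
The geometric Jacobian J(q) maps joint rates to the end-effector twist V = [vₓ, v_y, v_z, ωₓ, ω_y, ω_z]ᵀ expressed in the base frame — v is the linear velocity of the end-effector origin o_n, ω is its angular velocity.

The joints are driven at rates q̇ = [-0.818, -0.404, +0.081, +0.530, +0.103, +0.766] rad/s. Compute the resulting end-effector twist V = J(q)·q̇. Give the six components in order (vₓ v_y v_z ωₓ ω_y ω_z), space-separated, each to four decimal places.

-0.3168 -0.6135 0.1602 0.1441 -0.6125 -0.9843

o_n = [0.6113, 0.1272, 2.2136]
J₁: ẑ×o_n = [-0.1272, 0.6113, 0.0000], ω = ẑ
J2: z=[-0.1392, 0.9903, 0.0000] o=[0.3466, 0.0487, 0.0000] → [2.1921, 0.3081, -0.2730, -0.1392, 0.9903, 0.0000]
J3: z=[-0.9363, -0.1316, -0.3256] o=[0.2757, 0.0387, 0.2080] → [-0.2351, 1.7686, -0.0386, -0.9363, -0.1316, -0.3256]
J4: z=[-0.1278, 0.9912, -0.0330] o=[-0.0466, 0.0100, 0.5935] → [1.6098, 0.1854, -0.6671, -0.1278, 0.9912, -0.0330]
J5: z=[0.9692, 0.1319, 0.2080] o=[-0.2060, 0.1722, 1.2335] → [0.1387, -0.7800, -0.1514, 0.9692, 0.1319, 0.2080]
J6: z=[0.1719, -0.9671, -0.1878] o=[0.0415, 0.1264, 1.6957] → [-0.5008, -0.1960, 0.5511, 0.1719, -0.9671, -0.1878]
V = J·q̇ = [-0.3168, -0.6135, 0.1602, 0.1441, -0.6125, -0.9843]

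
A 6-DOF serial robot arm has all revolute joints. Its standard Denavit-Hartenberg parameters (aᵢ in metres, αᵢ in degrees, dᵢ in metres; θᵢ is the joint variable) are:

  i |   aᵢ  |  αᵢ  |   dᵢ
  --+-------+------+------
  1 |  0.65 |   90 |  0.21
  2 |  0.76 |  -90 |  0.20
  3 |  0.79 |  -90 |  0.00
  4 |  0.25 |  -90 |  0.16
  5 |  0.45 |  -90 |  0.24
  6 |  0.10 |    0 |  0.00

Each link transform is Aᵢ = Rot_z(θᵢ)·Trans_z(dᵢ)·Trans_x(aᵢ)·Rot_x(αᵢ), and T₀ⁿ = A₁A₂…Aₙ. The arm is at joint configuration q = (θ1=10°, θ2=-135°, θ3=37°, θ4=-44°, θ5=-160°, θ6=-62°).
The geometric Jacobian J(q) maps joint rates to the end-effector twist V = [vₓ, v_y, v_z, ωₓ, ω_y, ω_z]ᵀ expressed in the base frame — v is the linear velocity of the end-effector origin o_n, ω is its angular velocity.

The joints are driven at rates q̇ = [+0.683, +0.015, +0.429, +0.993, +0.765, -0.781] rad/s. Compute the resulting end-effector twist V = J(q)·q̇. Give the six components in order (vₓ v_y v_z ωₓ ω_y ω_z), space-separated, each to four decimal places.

o_n = [-0.6007, 0.4853, -0.4002]
J₁: ẑ×o_n = [-0.4853, -0.6007, 0.0000], ω = ẑ
J2: z=[0.1736, -0.9848, 0.0000] o=[0.6401, 0.1129, 0.2100] → [0.6009, 0.1060, -1.1573, 0.1736, -0.9848, 0.0000]
J3: z=[0.6964, 0.1228, -0.7071] o=[0.1456, -0.1774, -0.3274] → [0.4597, 0.5784, 0.5531, 0.6964, 0.1228, -0.7071]
J4: z=[0.2804, 0.8604, 0.4255] o=[-0.3763, 0.2133, -0.7735] → [0.2055, -0.2002, 0.2694, 0.2804, 0.8604, 0.4255]
J5: z=[-0.9598, 0.2553, 0.1164] o=[-0.3293, 0.4613, -0.9298] → [0.1324, 0.4768, 0.0462, -0.9598, 0.2553, 0.1164]
J6: z=[0.2664, 0.9594, 0.0929] o=[-0.5201, 0.4684, -0.4569] → [0.0528, -0.0226, 0.0818, 0.2664, 0.9594, 0.0929]
V = J·q̇ = [0.1388, 0.0230, 0.4588, -0.3626, 0.3383, 0.8186]

0.1388 0.0230 0.4588 -0.3626 0.3383 0.8186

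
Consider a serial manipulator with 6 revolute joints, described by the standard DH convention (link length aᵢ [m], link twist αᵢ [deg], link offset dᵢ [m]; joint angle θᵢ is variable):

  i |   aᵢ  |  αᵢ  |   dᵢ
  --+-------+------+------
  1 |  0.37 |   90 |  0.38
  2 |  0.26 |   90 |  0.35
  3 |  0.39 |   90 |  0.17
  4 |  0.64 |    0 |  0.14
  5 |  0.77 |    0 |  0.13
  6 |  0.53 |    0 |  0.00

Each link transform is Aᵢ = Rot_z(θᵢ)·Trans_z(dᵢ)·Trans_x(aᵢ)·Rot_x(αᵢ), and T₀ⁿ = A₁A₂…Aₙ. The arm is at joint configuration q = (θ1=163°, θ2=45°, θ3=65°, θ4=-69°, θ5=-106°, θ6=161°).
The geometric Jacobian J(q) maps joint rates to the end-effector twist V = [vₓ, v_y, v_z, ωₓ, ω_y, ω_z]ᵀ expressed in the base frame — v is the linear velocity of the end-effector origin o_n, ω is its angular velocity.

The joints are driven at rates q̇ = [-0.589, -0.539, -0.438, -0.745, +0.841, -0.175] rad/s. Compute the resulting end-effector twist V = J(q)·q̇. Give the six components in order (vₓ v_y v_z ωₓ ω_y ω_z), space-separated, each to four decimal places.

o_n = [-0.2126, 0.6591, 1.2868]
J₁: ẑ×o_n = [-0.6591, -0.2126, 0.0000], ω = ẑ
J2: z=[0.2924, 0.9563, 0.0000] o=[-0.3538, 0.1082, 0.3800] → [0.8672, -0.2651, 0.0260, 0.2924, 0.9563, 0.0000]
J3: z=[-0.6762, 0.2067, -0.7071] o=[-0.4273, 0.4966, 0.5638] → [0.2643, 0.3371, -0.1542, -0.6762, 0.2067, -0.7071]
J4: z=[-0.7364, -0.2168, 0.6409] o=[-0.5504, 0.9039, 0.5602] → [-0.0006, 0.7516, 0.2535, -0.7364, -0.2168, 0.6409]
J5: z=[-0.7364, -0.2168, 0.6409] o=[-0.2542, 0.9688, 1.1409] → [0.1669, 0.1341, 0.2371, -0.7364, -0.2168, 0.6409]
J6: z=[-0.7364, -0.2168, 0.6409] o=[-0.2886, 0.1949, 1.0425] → [-0.3504, 0.2286, -0.3253, -0.7364, -0.2168, 0.6409]
V = J·q̇ = [0.0071, -0.3667, 0.1210, 0.1968, -0.5889, -0.3299]

0.0071 -0.3667 0.1210 0.1968 -0.5889 -0.3299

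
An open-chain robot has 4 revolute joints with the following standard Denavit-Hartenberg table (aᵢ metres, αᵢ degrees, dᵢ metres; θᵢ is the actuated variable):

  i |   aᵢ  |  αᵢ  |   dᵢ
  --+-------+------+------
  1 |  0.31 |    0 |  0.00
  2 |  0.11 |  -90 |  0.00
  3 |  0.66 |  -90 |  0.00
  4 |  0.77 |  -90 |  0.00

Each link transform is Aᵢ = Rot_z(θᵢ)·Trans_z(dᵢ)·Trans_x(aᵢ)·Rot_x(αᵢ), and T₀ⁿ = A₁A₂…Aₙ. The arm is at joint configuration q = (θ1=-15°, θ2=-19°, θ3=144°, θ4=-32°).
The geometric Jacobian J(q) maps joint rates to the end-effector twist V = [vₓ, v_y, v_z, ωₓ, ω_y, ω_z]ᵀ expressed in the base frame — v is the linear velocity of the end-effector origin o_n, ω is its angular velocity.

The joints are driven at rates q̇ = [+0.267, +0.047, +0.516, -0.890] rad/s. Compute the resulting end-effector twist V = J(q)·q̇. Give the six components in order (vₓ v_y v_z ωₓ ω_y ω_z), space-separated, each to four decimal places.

o_n = [-0.2618, 0.7905, -0.7718]
J₁: ẑ×o_n = [-0.7905, -0.2618, 0.0000], ω = ẑ
J2: z=[0.0000, 0.0000, 1.0000] o=[0.2994, -0.0802, 0.0000] → [-0.8708, -0.5613, 0.0000, 0.0000, 0.0000, 1.0000]
J3: z=[0.5592, 0.8290, 0.0000] o=[0.3906, -0.1417, 0.0000] → [-0.6398, 0.4316, 1.0622, 0.5592, 0.8290, 0.0000]
J4: z=[-0.4873, 0.3287, 0.8090] o=[-0.0520, 0.1568, -0.3879] → [-0.6388, -0.3568, -0.2398, -0.4873, 0.3287, 0.8090]
V = J·q̇ = [-0.0136, 0.4439, 0.7616, 0.7222, 0.1353, -0.4060]

-0.0136 0.4439 0.7616 0.7222 0.1353 -0.4060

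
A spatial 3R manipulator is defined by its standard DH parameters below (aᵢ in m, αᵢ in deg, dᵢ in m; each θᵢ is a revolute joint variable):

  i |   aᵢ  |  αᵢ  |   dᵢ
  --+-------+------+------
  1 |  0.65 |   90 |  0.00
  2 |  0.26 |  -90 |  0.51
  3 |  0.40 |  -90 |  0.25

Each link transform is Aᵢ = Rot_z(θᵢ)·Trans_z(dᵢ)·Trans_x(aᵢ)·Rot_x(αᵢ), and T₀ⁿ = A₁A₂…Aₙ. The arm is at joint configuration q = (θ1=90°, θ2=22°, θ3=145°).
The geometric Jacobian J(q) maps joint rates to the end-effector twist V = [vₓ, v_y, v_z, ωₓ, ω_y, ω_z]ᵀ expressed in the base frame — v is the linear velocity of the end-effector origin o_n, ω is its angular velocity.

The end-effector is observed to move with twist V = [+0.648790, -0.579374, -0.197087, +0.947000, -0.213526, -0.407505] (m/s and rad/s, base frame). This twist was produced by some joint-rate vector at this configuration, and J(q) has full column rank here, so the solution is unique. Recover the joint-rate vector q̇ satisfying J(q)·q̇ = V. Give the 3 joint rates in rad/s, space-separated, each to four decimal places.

o_n = [0.2806, 0.4936, 0.2064]
J₁: ẑ×o_n = [-0.4936, 0.2806, 0.0000], ω = ẑ
J2: z=[1.0000, -0.0000, 0.0000] o=[0.0000, 0.6500, 0.0000] → [-0.0000, -0.2064, -0.1564, 1.0000, -0.0000, 0.0000]
J3: z=[-0.0000, -0.3746, 0.9272] o=[0.5100, 0.8911, 0.0974] → [0.3277, -0.2127, -0.0859, -0.0000, -0.3746, 0.9272]
q̇ = J⁺·V = [-0.9360, 0.9470, 0.5700]

-0.9360 0.9470 0.5700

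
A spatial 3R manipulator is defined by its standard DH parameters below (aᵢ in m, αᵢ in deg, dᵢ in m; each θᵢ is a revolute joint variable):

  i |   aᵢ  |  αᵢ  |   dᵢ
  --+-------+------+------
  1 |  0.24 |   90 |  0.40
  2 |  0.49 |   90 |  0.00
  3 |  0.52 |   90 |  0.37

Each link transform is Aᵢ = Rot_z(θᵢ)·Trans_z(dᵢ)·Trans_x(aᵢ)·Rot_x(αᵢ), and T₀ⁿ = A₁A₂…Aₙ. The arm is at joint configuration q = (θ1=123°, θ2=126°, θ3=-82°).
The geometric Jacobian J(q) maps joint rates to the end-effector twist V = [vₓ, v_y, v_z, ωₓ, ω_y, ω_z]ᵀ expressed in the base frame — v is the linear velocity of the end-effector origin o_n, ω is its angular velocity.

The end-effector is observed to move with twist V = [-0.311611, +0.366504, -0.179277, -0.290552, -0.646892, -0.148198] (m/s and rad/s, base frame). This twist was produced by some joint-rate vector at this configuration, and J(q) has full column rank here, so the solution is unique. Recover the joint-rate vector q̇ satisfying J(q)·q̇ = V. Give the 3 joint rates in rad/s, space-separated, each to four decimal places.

o_n = [-0.5456, -0.1054, 1.0724]
J₁: ẑ×o_n = [0.1054, -0.5456, 0.0000], ω = ẑ
J2: z=[0.8387, 0.5446, 0.0000] o=[-0.1307, 0.2013, 0.4000] → [0.3662, -0.5640, -0.0312, 0.8387, 0.5446, 0.0000]
J3: z=[-0.4406, 0.6785, 0.5878] o=[0.0262, -0.0403, 0.7964] → [0.2255, -0.2144, 0.4166, -0.4406, 0.6785, 0.5878]
q̇ = J⁺·V = [0.1310, -0.5960, -0.4750]

0.1310 -0.5960 -0.4750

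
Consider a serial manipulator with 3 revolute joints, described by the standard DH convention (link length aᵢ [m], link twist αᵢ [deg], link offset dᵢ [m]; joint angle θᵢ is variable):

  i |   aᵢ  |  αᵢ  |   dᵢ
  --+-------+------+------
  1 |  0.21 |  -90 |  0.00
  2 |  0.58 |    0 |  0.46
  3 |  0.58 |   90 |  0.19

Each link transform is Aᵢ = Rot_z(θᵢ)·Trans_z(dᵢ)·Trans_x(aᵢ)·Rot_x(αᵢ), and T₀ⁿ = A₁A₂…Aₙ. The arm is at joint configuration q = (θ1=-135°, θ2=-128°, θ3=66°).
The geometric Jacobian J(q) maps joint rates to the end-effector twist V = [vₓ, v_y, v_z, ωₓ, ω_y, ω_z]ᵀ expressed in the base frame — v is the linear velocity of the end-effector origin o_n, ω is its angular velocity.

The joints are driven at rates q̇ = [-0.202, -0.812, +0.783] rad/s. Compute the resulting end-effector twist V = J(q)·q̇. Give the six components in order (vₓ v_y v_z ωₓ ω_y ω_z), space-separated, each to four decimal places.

o_n = [0.3711, -0.5482, 0.9692]
J₁: ẑ×o_n = [0.5482, 0.3711, -0.0000], ω = ẑ
J2: z=[0.7071, -0.7071, 0.0000] o=[-0.1485, -0.1485, 0.0000] → [-0.6853, -0.6853, 0.0848, 0.7071, -0.7071, 0.0000]
J3: z=[0.7071, -0.7071, 0.0000] o=[0.4293, -0.2213, 0.4570] → [-0.3621, -0.3621, -0.2723, 0.7071, -0.7071, 0.0000]
V = J·q̇ = [0.1622, 0.1980, -0.2821, -0.0205, 0.0205, -0.2020]

0.1622 0.1980 -0.2821 -0.0205 0.0205 -0.2020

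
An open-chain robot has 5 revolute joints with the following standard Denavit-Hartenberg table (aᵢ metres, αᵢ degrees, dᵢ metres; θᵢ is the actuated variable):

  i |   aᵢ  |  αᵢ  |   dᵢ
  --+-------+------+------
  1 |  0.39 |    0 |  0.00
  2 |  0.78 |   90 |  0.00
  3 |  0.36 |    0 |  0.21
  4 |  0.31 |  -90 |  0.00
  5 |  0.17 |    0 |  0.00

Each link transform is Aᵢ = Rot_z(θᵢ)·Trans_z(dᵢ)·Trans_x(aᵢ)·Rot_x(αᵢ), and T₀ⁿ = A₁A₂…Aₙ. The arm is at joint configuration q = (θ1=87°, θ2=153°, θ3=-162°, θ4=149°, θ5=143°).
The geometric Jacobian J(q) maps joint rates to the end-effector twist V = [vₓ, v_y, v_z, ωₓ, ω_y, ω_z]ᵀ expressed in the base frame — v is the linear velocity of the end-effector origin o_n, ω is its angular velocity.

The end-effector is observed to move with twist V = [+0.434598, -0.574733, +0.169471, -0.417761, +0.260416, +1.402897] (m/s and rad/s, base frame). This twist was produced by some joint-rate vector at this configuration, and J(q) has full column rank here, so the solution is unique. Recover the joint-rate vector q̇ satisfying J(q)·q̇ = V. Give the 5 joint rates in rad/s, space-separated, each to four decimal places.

0.6970 0.7780 -0.2560 0.7480 -0.0740

o_n = [-0.3765, -0.0827, -0.1504]
J₁: ẑ×o_n = [0.0827, -0.3765, 0.0000], ω = ẑ
J2: z=[0.0000, 0.0000, 1.0000] o=[0.0204, 0.3895, 0.0000] → [0.4722, -0.3970, 0.0000, 0.0000, 0.0000, 1.0000]
J3: z=[-0.8660, 0.5000, 0.0000] o=[-0.3696, -0.2860, 0.0000] → [-0.0752, -0.1303, -0.1726, -0.8660, 0.5000, 0.0000]
J4: z=[-0.8660, 0.5000, 0.0000] o=[-0.3803, 0.1155, -0.1112] → [-0.0196, -0.0339, 0.1698, -0.8660, 0.5000, 0.0000]
J5: z=[-0.1125, -0.1948, 0.9744] o=[-0.5313, -0.1461, -0.1810] → [-0.0677, 0.1542, 0.0230, -0.1125, -0.1948, 0.9744]
q̇ = J⁺·V = [0.6970, 0.7780, -0.2560, 0.7480, -0.0740]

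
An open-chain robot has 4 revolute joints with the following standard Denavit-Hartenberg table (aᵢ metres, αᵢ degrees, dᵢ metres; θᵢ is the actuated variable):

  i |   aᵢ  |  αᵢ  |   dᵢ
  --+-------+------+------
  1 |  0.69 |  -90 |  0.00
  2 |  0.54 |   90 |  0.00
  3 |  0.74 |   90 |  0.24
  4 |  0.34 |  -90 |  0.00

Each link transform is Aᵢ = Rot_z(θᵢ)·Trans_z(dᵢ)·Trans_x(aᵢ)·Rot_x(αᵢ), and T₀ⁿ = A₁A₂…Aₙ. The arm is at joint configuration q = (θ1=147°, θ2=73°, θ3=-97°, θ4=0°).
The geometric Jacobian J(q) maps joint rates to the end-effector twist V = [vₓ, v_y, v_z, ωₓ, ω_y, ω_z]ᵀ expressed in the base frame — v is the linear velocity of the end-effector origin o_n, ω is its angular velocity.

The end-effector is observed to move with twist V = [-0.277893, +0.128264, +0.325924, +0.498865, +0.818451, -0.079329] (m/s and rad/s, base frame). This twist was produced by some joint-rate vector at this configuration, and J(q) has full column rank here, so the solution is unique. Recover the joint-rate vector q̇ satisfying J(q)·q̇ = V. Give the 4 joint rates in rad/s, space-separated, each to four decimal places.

o_n = [-0.2875, 1.4648, -0.3204]
J₁: ẑ×o_n = [-1.4648, -0.2875, 0.0000], ω = ẑ
J2: z=[-0.5446, -0.8387, 0.0000] o=[-0.5787, 0.3758, 0.0000] → [0.2687, -0.1745, -0.3489, -0.5446, -0.8387, 0.0000]
J3: z=[-0.8020, 0.5208, 0.2924] o=[-0.7111, 0.4618, -0.5164] → [-0.1912, 0.2811, -1.0251, -0.8020, 0.5208, 0.2924]
J4: z=[0.1770, -0.2603, 0.9492] o=[-0.4814, 1.1884, -0.3600] → [-0.2727, 0.1771, 0.0994, 0.1770, -0.2603, 0.9492]
q̇ = J⁺·V = [0.0410, -0.9430, -0.0090, -0.1240]

0.0410 -0.9430 -0.0090 -0.1240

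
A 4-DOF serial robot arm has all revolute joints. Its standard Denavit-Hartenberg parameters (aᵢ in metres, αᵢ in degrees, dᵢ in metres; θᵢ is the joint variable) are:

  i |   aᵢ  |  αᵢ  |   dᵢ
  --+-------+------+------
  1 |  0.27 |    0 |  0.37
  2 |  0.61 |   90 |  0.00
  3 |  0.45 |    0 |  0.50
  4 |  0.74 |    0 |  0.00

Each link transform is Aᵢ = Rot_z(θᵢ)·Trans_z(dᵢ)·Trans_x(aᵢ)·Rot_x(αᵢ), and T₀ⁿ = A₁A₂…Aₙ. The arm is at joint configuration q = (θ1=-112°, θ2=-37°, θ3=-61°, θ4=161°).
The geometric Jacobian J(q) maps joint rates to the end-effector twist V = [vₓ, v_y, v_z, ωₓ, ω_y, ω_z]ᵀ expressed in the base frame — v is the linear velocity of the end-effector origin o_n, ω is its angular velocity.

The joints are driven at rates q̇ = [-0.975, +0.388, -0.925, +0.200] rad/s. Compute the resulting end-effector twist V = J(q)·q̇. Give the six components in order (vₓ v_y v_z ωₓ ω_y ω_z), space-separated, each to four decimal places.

o_n = [-0.9584, -0.1821, 0.7052]
J₁: ẑ×o_n = [0.1821, -0.9584, 0.0000], ω = ẑ
J2: z=[0.0000, 0.0000, 1.0000] o=[-0.1011, -0.2503, 0.3700] → [-0.0682, -0.8572, 0.0000, 0.0000, 0.0000, 1.0000]
J3: z=[-0.5150, 0.8572, 0.0000] o=[-0.6240, -0.5645, 0.3700] → [0.2873, 0.1726, 0.0897, -0.5150, 0.8572, 0.0000]
J4: z=[-0.5150, 0.8572, 0.0000] o=[-1.0685, -0.2483, -0.0236] → [0.6247, 0.3753, -0.1285, -0.5150, 0.8572, 0.0000]
V = J·q̇ = [-0.3449, 0.5172, -0.1086, 0.3734, -0.6214, -0.5870]

-0.3449 0.5172 -0.1086 0.3734 -0.6214 -0.5870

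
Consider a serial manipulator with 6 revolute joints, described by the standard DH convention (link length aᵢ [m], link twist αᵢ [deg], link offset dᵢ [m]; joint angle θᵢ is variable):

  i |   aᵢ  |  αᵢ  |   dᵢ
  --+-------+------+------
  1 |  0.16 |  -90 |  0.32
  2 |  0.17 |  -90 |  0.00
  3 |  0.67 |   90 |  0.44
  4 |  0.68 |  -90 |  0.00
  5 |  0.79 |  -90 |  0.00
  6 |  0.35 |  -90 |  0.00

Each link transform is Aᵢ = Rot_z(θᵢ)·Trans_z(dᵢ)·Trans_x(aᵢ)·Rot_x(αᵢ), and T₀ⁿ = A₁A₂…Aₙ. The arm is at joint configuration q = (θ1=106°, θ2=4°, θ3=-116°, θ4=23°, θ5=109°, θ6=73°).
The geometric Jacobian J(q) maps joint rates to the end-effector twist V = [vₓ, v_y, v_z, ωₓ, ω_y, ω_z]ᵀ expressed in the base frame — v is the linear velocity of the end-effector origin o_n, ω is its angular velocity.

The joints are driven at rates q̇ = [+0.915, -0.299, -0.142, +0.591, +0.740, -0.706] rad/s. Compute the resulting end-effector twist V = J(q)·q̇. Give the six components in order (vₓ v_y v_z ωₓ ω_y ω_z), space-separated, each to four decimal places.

0.2877 -1.1056 0.0336 0.3024 -0.4562 0.1495

o_n = [-1.5113, 0.1485, 0.0073]
J₁: ẑ×o_n = [-0.1485, -1.5113, 0.0000], ω = ẑ
J2: z=[-0.9613, -0.2756, 0.0000] o=[-0.0441, 0.1538, 0.3200] → [0.0862, -0.3006, -0.3993, -0.9613, -0.2756, 0.0000]
J3: z=[0.0192, -0.0671, -0.9976] o=[-0.0908, 0.3168, 0.3081] → [-0.1478, 1.4228, -0.0985, 0.0192, -0.0671, -0.9976]
J4: z=[0.6685, -0.7410, 0.0627] o=[-0.5805, -0.1603, -0.1103] → [-0.1065, -0.1370, -0.4833, 0.6685, -0.7410, 0.0627]
J5: z=[0.3082, 0.1993, -0.9302] o=[-1.0407, -0.5963, -0.3562] → [0.7653, 0.3257, 0.3233, 0.3082, 0.1993, -0.9302]
J6: z=[0.8576, 0.3650, 0.3623] o=[-1.3660, 0.1221, -0.3100] → [0.1063, -0.3248, 0.0756, 0.8576, 0.3650, 0.3623]
V = J·q̇ = [0.2877, -1.1056, 0.0336, 0.3024, -0.4562, 0.1495]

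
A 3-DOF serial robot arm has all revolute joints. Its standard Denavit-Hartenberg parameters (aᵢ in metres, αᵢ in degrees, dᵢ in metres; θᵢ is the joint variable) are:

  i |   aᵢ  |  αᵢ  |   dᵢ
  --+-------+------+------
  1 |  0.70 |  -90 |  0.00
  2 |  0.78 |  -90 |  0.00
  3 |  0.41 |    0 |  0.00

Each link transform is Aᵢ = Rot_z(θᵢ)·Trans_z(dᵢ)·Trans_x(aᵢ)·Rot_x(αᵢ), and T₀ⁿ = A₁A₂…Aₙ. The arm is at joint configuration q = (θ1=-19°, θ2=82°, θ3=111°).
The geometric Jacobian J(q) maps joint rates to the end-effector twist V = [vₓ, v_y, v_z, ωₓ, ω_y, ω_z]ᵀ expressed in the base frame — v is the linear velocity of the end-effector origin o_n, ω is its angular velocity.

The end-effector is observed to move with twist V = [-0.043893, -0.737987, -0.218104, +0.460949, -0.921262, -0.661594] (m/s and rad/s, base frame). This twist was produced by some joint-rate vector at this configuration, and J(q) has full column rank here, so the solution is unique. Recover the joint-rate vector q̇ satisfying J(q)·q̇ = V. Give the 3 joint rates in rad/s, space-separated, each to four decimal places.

o_n = [0.6206, -0.6185, -0.6269]
J₁: ẑ×o_n = [0.6185, 0.6206, -0.0000], ω = ẑ
J2: z=[0.3256, 0.9455, 0.0000] o=[0.6619, -0.2279, 0.0000] → [-0.5928, 0.2041, -0.0881, 0.3256, 0.9455, 0.0000]
J3: z=[-0.9363, 0.3224, -0.1392] o=[0.7645, -0.2632, -0.7724] → [-0.0025, 0.1563, 0.3790, -0.9363, 0.3224, -0.1392]
q̇ = J⁺·V = [-0.7650, -0.7210, -0.7430]

-0.7650 -0.7210 -0.7430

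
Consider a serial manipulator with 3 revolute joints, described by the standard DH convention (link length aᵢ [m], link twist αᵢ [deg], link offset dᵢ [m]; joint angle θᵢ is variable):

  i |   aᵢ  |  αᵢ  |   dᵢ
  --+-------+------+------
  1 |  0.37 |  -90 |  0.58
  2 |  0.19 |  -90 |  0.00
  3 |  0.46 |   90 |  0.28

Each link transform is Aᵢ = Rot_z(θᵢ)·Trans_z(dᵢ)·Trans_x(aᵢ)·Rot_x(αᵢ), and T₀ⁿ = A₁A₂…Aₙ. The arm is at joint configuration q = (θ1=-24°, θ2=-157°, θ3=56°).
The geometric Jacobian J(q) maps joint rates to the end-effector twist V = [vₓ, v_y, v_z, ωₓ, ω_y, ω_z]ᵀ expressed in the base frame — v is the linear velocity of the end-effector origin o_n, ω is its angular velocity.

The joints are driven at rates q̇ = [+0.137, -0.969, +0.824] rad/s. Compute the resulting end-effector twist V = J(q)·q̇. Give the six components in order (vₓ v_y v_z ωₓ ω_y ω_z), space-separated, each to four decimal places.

o_n = [-0.0932, -0.3759, 1.0125]
J₁: ẑ×o_n = [0.3759, -0.0932, 0.0000], ω = ẑ
J2: z=[0.4067, 0.9135, 0.0000] o=[0.3380, -0.1505, 0.5800] → [0.3951, -0.1759, 0.3023, 0.4067, 0.9135, 0.0000]
J3: z=[0.3570, -0.1589, 0.9205] o=[0.1782, -0.0794, 0.6542] → [0.2161, -0.3778, -0.1490, 0.3570, -0.1589, 0.9205]
V = J·q̇ = [-0.1533, -0.1536, -0.4157, -0.1000, -1.0162, 0.8955]

-0.1533 -0.1536 -0.4157 -0.1000 -1.0162 0.8955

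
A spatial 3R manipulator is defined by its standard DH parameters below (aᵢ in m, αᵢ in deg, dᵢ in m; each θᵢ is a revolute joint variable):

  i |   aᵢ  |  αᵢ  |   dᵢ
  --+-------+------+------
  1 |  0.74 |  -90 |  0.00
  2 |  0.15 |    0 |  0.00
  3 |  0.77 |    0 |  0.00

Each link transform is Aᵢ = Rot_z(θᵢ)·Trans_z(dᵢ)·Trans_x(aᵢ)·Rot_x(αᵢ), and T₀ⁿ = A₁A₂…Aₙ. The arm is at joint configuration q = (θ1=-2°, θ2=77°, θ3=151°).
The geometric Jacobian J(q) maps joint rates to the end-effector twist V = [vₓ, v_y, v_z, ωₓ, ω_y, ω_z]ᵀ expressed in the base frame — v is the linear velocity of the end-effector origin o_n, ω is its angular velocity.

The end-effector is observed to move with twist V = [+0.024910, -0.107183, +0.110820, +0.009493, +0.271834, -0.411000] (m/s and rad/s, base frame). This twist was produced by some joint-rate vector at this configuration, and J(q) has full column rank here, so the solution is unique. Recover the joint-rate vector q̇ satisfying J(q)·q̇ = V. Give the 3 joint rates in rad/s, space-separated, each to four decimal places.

-0.4110 0.8690 -0.5970

o_n = [0.2584, -0.0090, 0.4261]
J₁: ẑ×o_n = [0.0090, 0.2584, -0.0000], ω = ẑ
J2: z=[0.0349, 0.9994, 0.0000] o=[0.7395, -0.0258, 0.0000] → [0.4258, -0.0149, 0.4815, 0.0349, 0.9994, 0.0000]
J3: z=[0.0349, 0.9994, 0.0000] o=[0.7733, -0.0270, -0.1462] → [0.5719, -0.0200, 0.5152, 0.0349, 0.9994, 0.0000]
q̇ = J⁺·V = [-0.4110, 0.8690, -0.5970]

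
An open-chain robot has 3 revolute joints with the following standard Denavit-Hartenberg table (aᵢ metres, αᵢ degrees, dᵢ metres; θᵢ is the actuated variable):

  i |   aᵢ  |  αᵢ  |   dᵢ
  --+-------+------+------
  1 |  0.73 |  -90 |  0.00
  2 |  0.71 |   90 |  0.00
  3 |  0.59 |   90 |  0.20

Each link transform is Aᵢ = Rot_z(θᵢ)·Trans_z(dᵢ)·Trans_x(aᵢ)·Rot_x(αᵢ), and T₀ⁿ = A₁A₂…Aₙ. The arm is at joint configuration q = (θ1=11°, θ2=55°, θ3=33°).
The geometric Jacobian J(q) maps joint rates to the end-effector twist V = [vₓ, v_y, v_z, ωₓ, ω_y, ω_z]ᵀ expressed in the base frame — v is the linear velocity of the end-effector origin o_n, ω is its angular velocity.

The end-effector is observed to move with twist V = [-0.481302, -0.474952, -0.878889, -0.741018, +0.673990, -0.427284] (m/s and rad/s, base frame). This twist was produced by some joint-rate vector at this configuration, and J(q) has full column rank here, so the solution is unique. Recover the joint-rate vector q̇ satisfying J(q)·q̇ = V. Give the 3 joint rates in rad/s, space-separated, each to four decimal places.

o_n = [1.4945, 0.6178, -0.8722]
J₁: ẑ×o_n = [-0.6178, 1.4945, 0.0000], ω = ẑ
J2: z=[-0.1908, 0.9816, 0.0000] o=[0.7166, 0.1393, 0.0000] → [-0.8562, -0.1664, -0.8549, -0.1908, 0.9816, 0.0000]
J3: z=[0.8041, 0.1563, 0.5736] o=[1.1163, 0.2170, -0.5816] → [-0.2753, 0.4506, 0.2632, 0.8041, 0.1563, 0.5736]
q̇ = J⁺·V = [-0.0080, 0.8030, -0.7310]

-0.0080 0.8030 -0.7310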